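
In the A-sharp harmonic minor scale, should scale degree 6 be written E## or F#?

Each scale degree takes a distinct letter name. Degree 6 of a scale on A must use the letter F.
F# and E## are enharmonically the same pitch, but only F# uses the letter F, so it is the correct spelling here.

F#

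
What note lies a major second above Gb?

Ab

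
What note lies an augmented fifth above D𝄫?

A fifth above D lands on the letter A.
An augmented fifth spans 8 semitones, so Dbb moves to pitch class 8. On the letter A that is Ab.

Ab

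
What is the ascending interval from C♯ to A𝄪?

augmented sixth

The letter names run C→A, a span of 5 letter steps, so the interval is some kind of sixth.
C# to A## is 10 semitones. A major sixth is 9, so 10 makes it augmented.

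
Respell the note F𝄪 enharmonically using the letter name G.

G

F## is pitch class 7. The letter G alone is pitch class 7.
Pitch class 7 on G needs no accidental: G.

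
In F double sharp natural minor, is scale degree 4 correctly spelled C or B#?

B#

Each scale degree takes a distinct letter name. Degree 4 of a scale on F must use the letter B.
B# and C are enharmonically the same pitch, but only B# uses the letter B, so it is the correct spelling here.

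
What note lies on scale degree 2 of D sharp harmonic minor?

Degree 2 takes the letter 1 step above D, which is E.
In harmonic minor, degree 2 sits 2 semitones above the tonic. D# + 2 semitones is pitch class 5, spelled on E as E#.

E#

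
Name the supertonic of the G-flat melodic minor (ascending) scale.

The Gb melodic minor (ascending) scale runs Gb Ab Bbb Cb Db Eb F.
Degree 2 is Ab.

Ab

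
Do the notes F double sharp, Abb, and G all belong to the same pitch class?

F## = pitch class 7 and Abb = pitch class 7 and G = pitch class 7 — the same pitch class, so they are enharmonic equivalents.

Yes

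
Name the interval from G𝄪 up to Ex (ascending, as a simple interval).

The letter names run G→E, a span of 5 letter steps, so the interval is some kind of sixth.
G## to E## is 9 semitones. A major sixth is 9, so 9 makes it major.

major sixth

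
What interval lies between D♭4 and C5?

The letter names run D→C, a span of 6 letter steps, so the interval is some kind of seventh.
Db to C is 11 semitones. A major seventh is 11, so 11 makes it major.

major seventh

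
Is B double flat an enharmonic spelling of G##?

Yes

Bbb is pitch class 9; G## is pitch class 9.
All spellings map to pitch class 9, so they are enharmonically equivalent.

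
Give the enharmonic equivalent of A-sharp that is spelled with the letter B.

Bb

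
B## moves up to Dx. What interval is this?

minor third

Counting letters B–C–D gives a third.
B##→D## = 3 semitones, 1 narrower than the major third (4), so minor.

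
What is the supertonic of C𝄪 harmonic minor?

Degree 2 takes the letter 1 step above C, which is D.
In harmonic minor, degree 2 sits 2 semitones above the tonic. C## + 2 semitones is pitch class 4, spelled on D as D##.

D##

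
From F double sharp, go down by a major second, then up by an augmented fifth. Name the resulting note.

A major second down from F## is E# (letter E, 2 semitones down).
An augmented fifth up from E# is B## (letter B, 8 semitones up).

B##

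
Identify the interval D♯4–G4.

diminished fourth

Counting letters D–E–F–G gives a fourth.
D#→G = 4 semitones, 1 narrower than the perfect fourth (5), so diminished.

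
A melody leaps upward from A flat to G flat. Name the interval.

minor seventh

Counting letters A–B–C–D–E–F–G gives a seventh.
Ab→Gb = 10 semitones, 1 narrower than the major seventh (11), so minor.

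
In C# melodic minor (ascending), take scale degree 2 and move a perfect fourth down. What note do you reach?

Scale degree 2 of C# melodic minor (ascending) is D#.
A perfect fourth (5 semitones) below D# lands on the letter A, giving A#.

A#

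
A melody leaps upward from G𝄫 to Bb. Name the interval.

augmented third

Counting letters G–A–B gives a third.
Gbb→Bb = 5 semitones, 1 wider than the major third (4), so augmented.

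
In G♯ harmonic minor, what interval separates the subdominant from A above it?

minor sixth

The subdominant of G# harmonic minor is C#.
C# up to A: letters C→A make it a sixth; 8 semitones makes it minor.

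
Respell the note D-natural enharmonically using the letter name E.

Ebb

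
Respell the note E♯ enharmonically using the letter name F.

F

Plain F sits at the same pitch as E#, so on the letter F the same pitch needs a natural: F.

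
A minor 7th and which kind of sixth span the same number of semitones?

A minor seventh spans 10 semitones.
A sixth spanning 10 semitones is augmented (the major sixth is 9).

augmented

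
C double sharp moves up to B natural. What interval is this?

Counting letters C–D–E–F–G–A–B gives a seventh.
C##→B = 9 semitones, 2 narrower than the major seventh (11), so diminished.

diminished seventh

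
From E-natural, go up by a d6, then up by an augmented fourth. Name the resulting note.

F

A diminished sixth up from E is Cb (letter C, 7 semitones up).
An augmented fourth up from Cb is F (letter F, 6 semitones up).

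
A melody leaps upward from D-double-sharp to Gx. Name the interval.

perfect fourth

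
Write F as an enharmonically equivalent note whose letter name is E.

F is pitch class 5. The letter E alone is pitch class 4.
To reach pitch class 5 from E requires an offset of +1 semitone, i.e. sharp: E#.

E#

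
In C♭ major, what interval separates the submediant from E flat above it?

perfect fifth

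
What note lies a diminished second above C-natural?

Dbb

C up a major second is D, so the target letter is D.
From C, a diminished second is 0 semitones up: Dbb.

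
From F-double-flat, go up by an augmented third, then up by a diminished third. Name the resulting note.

Cbb

An augmented third up from Fbb is Ab (letter A, 5 semitones up).
A diminished third up from Ab is Cbb (letter C, 2 semitones up).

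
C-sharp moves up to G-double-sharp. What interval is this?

augmented fifth

The letter names run C→G, a span of 4 letter steps, so the interval is some kind of fifth.
C# to G## is 8 semitones. A perfect fifth is 7, so 8 makes it augmented.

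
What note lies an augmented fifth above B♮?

F##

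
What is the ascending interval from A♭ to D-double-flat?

Counting letters A–B–C–D gives a fourth.
Ab→Dbb = 4 semitones, 1 narrower than the perfect fourth (5), so diminished.

diminished fourth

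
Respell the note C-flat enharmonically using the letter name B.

B

Cb is pitch class 11. The letter B alone is pitch class 11.
Pitch class 11 on B needs no accidental: B.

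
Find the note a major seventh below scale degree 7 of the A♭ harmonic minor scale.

Ab

Scale degree 7 of Ab harmonic minor is G.
A major seventh (11 semitones) below G lands on the letter A, giving Ab.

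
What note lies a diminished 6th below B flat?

A sixth below B lands on the letter D.
A diminished sixth spans 7 semitones, so Bb moves to pitch class 3. On the letter D that is D#.

D#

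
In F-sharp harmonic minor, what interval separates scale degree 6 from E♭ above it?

Scale degree 6 of F# harmonic minor is D.
D up to Eb: letters D→E make it a second; 1 semitone makes it minor.

minor second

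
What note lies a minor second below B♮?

A#

A second below B lands on the letter A.
A minor second spans 1 semitone, so B moves to pitch class 10. On the letter A that is A#.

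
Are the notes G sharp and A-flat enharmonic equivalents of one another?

Yes

G# = pitch class 8 and Ab = pitch class 8 — the same pitch class, so they are enharmonic equivalents.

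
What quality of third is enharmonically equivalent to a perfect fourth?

augmented

A perfect fourth spans 5 semitones.
A third spanning 5 semitones is augmented (the major third is 4).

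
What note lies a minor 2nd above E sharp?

F#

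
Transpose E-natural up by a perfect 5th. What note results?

A fifth above E lands on the letter B.
A perfect fifth spans 7 semitones, so E moves to pitch class 11. On the letter B that is B.

B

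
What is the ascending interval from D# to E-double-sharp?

augmented second

Counting letters D–E gives a second.
D#→E## = 3 semitones, 1 wider than the major second (2), so augmented.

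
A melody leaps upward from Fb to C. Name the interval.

augmented fifth

Counting letters F–G–A–B–C gives a fifth.
Fb→C = 8 semitones, 1 wider than the perfect fifth (7), so augmented.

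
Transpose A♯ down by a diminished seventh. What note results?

A down a major seventh is Bb, so the target letter is B.
From A#, a diminished seventh is 9 semitones down: B##.

B##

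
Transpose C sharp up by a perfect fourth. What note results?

C up a perfect fourth is F, so the target letter is F.
From C#, a perfect fourth is 5 semitones up: F#.

F#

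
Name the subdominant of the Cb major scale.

The Cb major scale runs Cb Db Eb Fb Gb Ab Bb.
Degree 4 is Fb.

Fb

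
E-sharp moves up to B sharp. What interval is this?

The letter names run E→B, a span of 4 letter steps, so the interval is some kind of fifth.
E# to B# is 7 semitones. A perfect fifth is 7, so 7 makes it perfect.

perfect fifth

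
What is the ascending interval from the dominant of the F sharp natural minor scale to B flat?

diminished seventh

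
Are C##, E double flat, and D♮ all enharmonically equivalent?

C## is pitch class 2; Ebb is pitch class 2; D is pitch class 2.
All spellings map to pitch class 2, so they are enharmonically equivalent.

Yes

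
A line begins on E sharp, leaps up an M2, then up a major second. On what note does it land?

G##

A major second up from E# is F## (letter F, 2 semitones up).
A major second up from F## is G## (letter G, 2 semitones up).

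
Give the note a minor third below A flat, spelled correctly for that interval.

F

A third below A lands on the letter F.
A minor third spans 3 semitones, so Ab moves to pitch class 5. On the letter F that is F.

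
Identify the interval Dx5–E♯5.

minor second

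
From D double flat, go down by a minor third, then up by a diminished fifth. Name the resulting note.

Fbb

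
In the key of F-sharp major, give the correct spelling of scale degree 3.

A#

Degree 3 takes the letter 2 steps above F, which is A.
In major, degree 3 sits 4 semitones above the tonic. F# + 4 semitones is pitch class 10, spelled on A as A#.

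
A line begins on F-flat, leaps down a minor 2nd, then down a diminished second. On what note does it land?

A minor second down from Fb is Eb (letter E, 1 semitone down).
A diminished second down from Eb is D# (letter D, 0 semitones down).

D#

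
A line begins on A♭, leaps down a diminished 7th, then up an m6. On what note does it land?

G

A diminished seventh down from Ab is B (letter B, 9 semitones down).
A minor sixth up from B is G (letter G, 8 semitones up).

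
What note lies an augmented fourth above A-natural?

A up a perfect fourth is D, so the target letter is D.
From A, an augmented fourth is 6 semitones up: D#.

D#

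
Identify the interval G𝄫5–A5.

Counting letters G–A gives a second.
Gbb→A = 4 semitones, 2 wider than the major second (2), so doubly augmented.

doubly augmented second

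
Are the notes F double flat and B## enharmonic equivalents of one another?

No

Fbb is pitch class 3; B## is pitch class 1.
The pitch classes differ (3 vs. 1), so they are not enharmonic equivalents.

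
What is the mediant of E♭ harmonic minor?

The Eb harmonic minor scale runs Eb F Gb Ab Bb Cb D.
Degree 3 is Gb.

Gb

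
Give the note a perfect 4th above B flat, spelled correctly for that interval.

B up a perfect fourth is E, so the target letter is E.
From Bb, a perfect fourth is 5 semitones up: Eb.

Eb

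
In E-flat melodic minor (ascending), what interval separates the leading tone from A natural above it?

perfect fifth

The leading tone of Eb melodic minor (ascending) is D.
D up to A: letters D→A make it a fifth; 7 semitones makes it perfect.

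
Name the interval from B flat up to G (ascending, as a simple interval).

Counting letters B–C–D–E–F–G gives a sixth.
Bb→G = 9 semitones, exactly the major sixth.

major sixth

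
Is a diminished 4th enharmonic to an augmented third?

No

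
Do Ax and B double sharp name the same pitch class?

A## is pitch class 11; B## is pitch class 1.
The pitch classes differ (11 vs. 1), so they are not enharmonic equivalents.

No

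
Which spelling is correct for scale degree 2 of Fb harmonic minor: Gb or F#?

Each scale degree takes a distinct letter name. Degree 2 of a scale on F must use the letter G.
Gb and F# are enharmonically the same pitch, but only Gb uses the letter G, so it is the correct spelling here.

Gb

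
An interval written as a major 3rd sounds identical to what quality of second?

A major third spans 4 semitones.
A second spanning 4 semitones is doubly augmented (the major second is 2).

doubly augmented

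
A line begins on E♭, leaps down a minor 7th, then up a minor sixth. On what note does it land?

A minor seventh down from Eb is F (letter F, 10 semitones down).
A minor sixth up from F is Db (letter D, 8 semitones up).

Db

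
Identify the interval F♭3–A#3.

Counting letters F–G–A gives a third.
Fb→A# = 6 semitones, 2 wider than the major third (4), so doubly augmented.

doubly augmented third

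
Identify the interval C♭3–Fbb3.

diminished fourth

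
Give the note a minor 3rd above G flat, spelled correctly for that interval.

A third above G lands on the letter B.
A minor third spans 3 semitones, so Gb moves to pitch class 9. On the letter B that is Bbb.

Bbb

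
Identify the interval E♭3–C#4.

The letter names run E→C, a span of 5 letter steps, so the interval is some kind of sixth.
Eb to C# is 10 semitones. A major sixth is 9, so 10 makes it augmented.

augmented sixth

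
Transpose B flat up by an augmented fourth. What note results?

E

B up a perfect fourth is E, so the target letter is E.
From Bb, an augmented fourth is 6 semitones up: E.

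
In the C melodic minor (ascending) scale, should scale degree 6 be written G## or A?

Each scale degree takes a distinct letter name. Degree 6 of a scale on C must use the letter A.
A and G## are enharmonically the same pitch, but only A uses the letter A, so it is the correct spelling here.

A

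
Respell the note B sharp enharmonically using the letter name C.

C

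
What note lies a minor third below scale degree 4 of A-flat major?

Bb

Scale degree 4 of Ab major is Db.
A minor third (3 semitones) below Db lands on the letter B, giving Bb.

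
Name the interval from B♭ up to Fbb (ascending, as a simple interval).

doubly diminished fifth

Counting letters B–C–D–E–F gives a fifth.
Bb→Fbb = 5 semitones, 2 narrower than the perfect fifth (7), so doubly diminished.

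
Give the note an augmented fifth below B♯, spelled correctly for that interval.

E

A fifth below B lands on the letter E.
An augmented fifth spans 8 semitones, so B# moves to pitch class 4. On the letter E that is E.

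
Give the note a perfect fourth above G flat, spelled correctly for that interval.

Cb

G up a perfect fourth is C, so the target letter is C.
From Gb, a perfect fourth is 5 semitones up: Cb.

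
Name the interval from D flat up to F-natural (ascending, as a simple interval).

major third

Counting letters D–E–F gives a third.
Db→F = 4 semitones, exactly the major third.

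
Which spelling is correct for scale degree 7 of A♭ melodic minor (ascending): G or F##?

Each scale degree takes a distinct letter name. Degree 7 of a scale on A must use the letter G.
G and F## are enharmonically the same pitch, but only G uses the letter G, so it is the correct spelling here.

G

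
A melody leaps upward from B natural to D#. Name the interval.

The letter names run B→D, a span of 2 letter steps, so the interval is some kind of third.
B to D# is 4 semitones. A major third is 4, so 4 makes it major.

major third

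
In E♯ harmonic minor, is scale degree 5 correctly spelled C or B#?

B#

Each scale degree takes a distinct letter name. Degree 5 of a scale on E must use the letter B.
B# and C are enharmonically the same pitch, but only B# uses the letter B, so it is the correct spelling here.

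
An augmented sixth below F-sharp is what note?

F down a major sixth is Ab, so the target letter is A.
From F#, an augmented sixth is 10 semitones down: Ab.

Ab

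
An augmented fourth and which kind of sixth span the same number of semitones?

doubly diminished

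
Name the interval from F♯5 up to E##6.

augmented seventh

Counting letters F–G–A–B–C–D–E gives a seventh.
F#→E## = 12 semitones, 1 wider than the major seventh (11), so augmented.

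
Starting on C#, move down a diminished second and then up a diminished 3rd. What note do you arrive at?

D#

A diminished second down from C# is B## (letter B, 0 semitones down).
A diminished third up from B## is D# (letter D, 2 semitones up).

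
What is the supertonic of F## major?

G##

Degree 2 takes the letter 1 step above F, which is G.
In major, degree 2 sits 2 semitones above the tonic. F## + 2 semitones is pitch class 9, spelled on G as G##.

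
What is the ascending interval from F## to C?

doubly diminished fifth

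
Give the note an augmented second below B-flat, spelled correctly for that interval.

B down a major second is A, so the target letter is A.
From Bb, an augmented second is 3 semitones down: Abb.

Abb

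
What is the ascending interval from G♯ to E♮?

The letter names run G→E, a span of 5 letter steps, so the interval is some kind of sixth.
G# to E is 8 semitones. A major sixth is 9, so 8 makes it minor.

minor sixth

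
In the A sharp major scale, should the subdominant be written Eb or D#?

D#

Each scale degree takes a distinct letter name. Degree 4 of a scale on A must use the letter D.
D# and Eb are enharmonically the same pitch, but only D# uses the letter D, so it is the correct spelling here.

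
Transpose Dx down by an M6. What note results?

A sixth below D lands on the letter F.
A major sixth spans 9 semitones, so D## moves to pitch class 7. On the letter F that is F##.

F##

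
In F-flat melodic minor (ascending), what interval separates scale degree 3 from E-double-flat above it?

Scale degree 3 of Fb melodic minor (ascending) is Abb.
Abb up to Ebb: letters A→E make it a fifth; 7 semitones makes it perfect.

perfect fifth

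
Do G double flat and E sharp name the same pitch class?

Gbb = pitch class 5 and E# = pitch class 5 — the same pitch class, so they are enharmonic equivalents.

Yes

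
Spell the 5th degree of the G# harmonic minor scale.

Degree 5 takes the letter 4 steps above G, which is D.
In harmonic minor, degree 5 sits 7 semitones above the tonic. G# + 7 semitones is pitch class 3, spelled on D as D#.

D#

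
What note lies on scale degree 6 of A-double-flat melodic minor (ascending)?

Fb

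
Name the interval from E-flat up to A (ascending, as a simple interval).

augmented fourth

Counting letters E–F–G–A gives a fourth.
Eb→A = 6 semitones, 1 wider than the perfect fourth (5), so augmented.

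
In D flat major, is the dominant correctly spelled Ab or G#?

Each scale degree takes a distinct letter name. Degree 5 of a scale on D must use the letter A.
Ab and G# are enharmonically the same pitch, but only Ab uses the letter A, so it is the correct spelling here.

Ab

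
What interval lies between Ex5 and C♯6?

diminished sixth

Counting letters E–F–G–A–B–C gives a sixth.
E##→C# = 7 semitones, 2 narrower than the major sixth (9), so diminished.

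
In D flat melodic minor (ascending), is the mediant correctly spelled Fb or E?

Each scale degree takes a distinct letter name. Degree 3 of a scale on D must use the letter F.
Fb and E are enharmonically the same pitch, but only Fb uses the letter F, so it is the correct spelling here.

Fb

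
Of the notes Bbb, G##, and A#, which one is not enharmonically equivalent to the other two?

A#

In 12-tone equal temperament, enharmonic equivalents share a pitch class. Bbb is pitch class 9; G## is pitch class 9; A# is pitch class 10.
Bbb and G## share pitch class 9, while A# is pitch class 10.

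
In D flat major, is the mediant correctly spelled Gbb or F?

Each scale degree takes a distinct letter name. Degree 3 of a scale on D must use the letter F.
F and Gbb are enharmonically the same pitch, but only F uses the letter F, so it is the correct spelling here.

F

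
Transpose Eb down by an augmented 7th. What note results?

A seventh below E lands on the letter F.
An augmented seventh spans 12 semitones, so Eb moves to pitch class 3. On the letter F that is Fbb.

Fbb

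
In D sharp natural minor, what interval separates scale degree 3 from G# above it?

major second

Scale degree 3 of D# natural minor is F#.
F# up to G#: letters F→G make it a second; 2 semitones makes it major.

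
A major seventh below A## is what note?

A seventh below A lands on the letter B.
A major seventh spans 11 semitones, so A## moves to pitch class 0. On the letter B that is B#.

B#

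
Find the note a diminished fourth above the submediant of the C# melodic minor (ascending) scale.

D

The submediant of C# melodic minor (ascending) is A#.
A diminished fourth (4 semitones) above A# lands on the letter D, giving D.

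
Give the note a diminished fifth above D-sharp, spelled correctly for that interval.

A fifth above D lands on the letter A.
A diminished fifth spans 6 semitones, so D# moves to pitch class 9. On the letter A that is A.

A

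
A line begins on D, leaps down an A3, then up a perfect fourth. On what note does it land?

An augmented third down from D is Bbb (letter B, 5 semitones down).
A perfect fourth up from Bbb is Ebb (letter E, 5 semitones up).

Ebb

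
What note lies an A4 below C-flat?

Gbb

A fourth below C lands on the letter G.
An augmented fourth spans 6 semitones, so Cb moves to pitch class 5. On the letter G that is Gbb.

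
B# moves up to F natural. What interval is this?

The letter names run B→F, a span of 4 letter steps, so the interval is some kind of fifth.
B# to F is 5 semitones. A perfect fifth is 7, so 5 makes it doubly diminished.

doubly diminished fifth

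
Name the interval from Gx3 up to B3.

diminished third

Counting letters G–A–B gives a third.
G##→B = 2 semitones, 2 narrower than the major third (4), so diminished.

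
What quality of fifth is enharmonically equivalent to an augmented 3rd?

An augmented third spans 5 semitones.
A fifth spanning 5 semitones is doubly diminished (the perfect fifth is 7).

doubly diminished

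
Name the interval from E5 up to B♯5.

augmented fifth

Counting letters E–F–G–A–B gives a fifth.
E→B# = 8 semitones, 1 wider than the perfect fifth (7), so augmented.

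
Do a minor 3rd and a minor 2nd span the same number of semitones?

A minor third spans 3 semitones; a minor second spans 1.
The spans differ, so they are not enharmonic equivalents.

No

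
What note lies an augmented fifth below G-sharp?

C

A fifth below G lands on the letter C.
An augmented fifth spans 8 semitones, so G# moves to pitch class 0. On the letter C that is C.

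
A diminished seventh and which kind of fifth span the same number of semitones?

doubly augmented

A diminished seventh spans 9 semitones.
A fifth spanning 9 semitones is doubly augmented (the perfect fifth is 7).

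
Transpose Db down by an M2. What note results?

Cb

D down a major second is C, so the target letter is C.
From Db, a major second is 2 semitones down: Cb.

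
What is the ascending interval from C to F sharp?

augmented fourth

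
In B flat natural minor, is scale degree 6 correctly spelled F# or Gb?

Gb

Each scale degree takes a distinct letter name. Degree 6 of a scale on B must use the letter G.
Gb and F# are enharmonically the same pitch, but only Gb uses the letter G, so it is the correct spelling here.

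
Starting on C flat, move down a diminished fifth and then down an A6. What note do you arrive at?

Abb

A diminished fifth down from Cb is F (letter F, 6 semitones down).
An augmented sixth down from F is Abb (letter A, 10 semitones down).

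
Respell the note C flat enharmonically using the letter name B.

B

Plain B sits at the same pitch as Cb, so on the letter B the same pitch needs a natural: B.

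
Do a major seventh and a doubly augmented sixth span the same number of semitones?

Yes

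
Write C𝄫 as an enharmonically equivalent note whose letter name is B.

Cbb is pitch class 10. The letter B alone is pitch class 11.
To reach pitch class 10 from B requires an offset of -1 semitone, i.e. flat: Bb.

Bb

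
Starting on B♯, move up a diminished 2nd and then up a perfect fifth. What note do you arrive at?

G

A diminished second up from B# is C (letter C, 0 semitones up).
A perfect fifth up from C is G (letter G, 7 semitones up).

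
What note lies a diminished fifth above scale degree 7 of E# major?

A#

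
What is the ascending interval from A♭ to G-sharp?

augmented seventh

Counting letters A–B–C–D–E–F–G gives a seventh.
Ab→G# = 12 semitones, 1 wider than the major seventh (11), so augmented.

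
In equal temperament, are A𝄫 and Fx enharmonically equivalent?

Abb is pitch class 7; F## is pitch class 7.
All spellings map to pitch class 7, so they are enharmonically equivalent.

Yes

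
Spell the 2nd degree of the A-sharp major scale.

B#

Degree 2 takes the letter 1 step above A, which is B.
In major, degree 2 sits 2 semitones above the tonic. A# + 2 semitones is pitch class 0, spelled on B as B#.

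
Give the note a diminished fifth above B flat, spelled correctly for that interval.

B up a perfect fifth is F#, so the target letter is F.
From Bb, a diminished fifth is 6 semitones up: Fb.

Fb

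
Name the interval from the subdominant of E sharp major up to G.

diminished seventh

The subdominant of E# major is A#.
A# up to G: letters A→G make it a seventh; 9 semitones makes it diminished.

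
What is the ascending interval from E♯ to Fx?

major second

The letter names run E→F, a span of 1 letter step, so the interval is some kind of second.
E# to F## is 2 semitones. A major second is 2, so 2 makes it major.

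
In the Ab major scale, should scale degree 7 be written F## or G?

G

Each scale degree takes a distinct letter name. Degree 7 of a scale on A must use the letter G.
G and F## are enharmonically the same pitch, but only G uses the letter G, so it is the correct spelling here.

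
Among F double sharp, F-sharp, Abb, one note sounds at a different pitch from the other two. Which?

F#

In 12-tone equal temperament, enharmonic equivalents share a pitch class. F## is pitch class 7; F# is pitch class 6; Abb is pitch class 7.
F## and Abb share pitch class 7, while F# is pitch class 6.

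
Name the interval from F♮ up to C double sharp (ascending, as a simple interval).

The letter names run F→C, a span of 4 letter steps, so the interval is some kind of fifth.
F to C## is 9 semitones. A perfect fifth is 7, so 9 makes it doubly augmented.

doubly augmented fifth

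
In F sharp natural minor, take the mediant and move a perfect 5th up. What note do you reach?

The mediant of F# natural minor is A.
A perfect fifth (7 semitones) above A lands on the letter E, giving E.

E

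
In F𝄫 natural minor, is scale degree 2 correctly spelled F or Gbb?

Each scale degree takes a distinct letter name. Degree 2 of a scale on F must use the letter G.
Gbb and F are enharmonically the same pitch, but only Gbb uses the letter G, so it is the correct spelling here.

Gbb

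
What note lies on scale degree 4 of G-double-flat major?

Cbb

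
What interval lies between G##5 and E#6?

The letter names run G→E, a span of 5 letter steps, so the interval is some kind of sixth.
G## to E# is 8 semitones. A major sixth is 9, so 8 makes it minor.

minor sixth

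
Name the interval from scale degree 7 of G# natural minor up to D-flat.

Scale degree 7 of G# natural minor is F#.
F# up to Db: letters F→D make it a sixth; 7 semitones makes it diminished.

diminished sixth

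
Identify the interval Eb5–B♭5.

The letter names run E→B, a span of 4 letter steps, so the interval is some kind of fifth.
Eb to Bb is 7 semitones. A perfect fifth is 7, so 7 makes it perfect.

perfect fifth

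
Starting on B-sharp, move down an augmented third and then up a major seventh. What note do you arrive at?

An augmented third down from B# is G (letter G, 5 semitones down).
A major seventh up from G is F# (letter F, 11 semitones up).

F#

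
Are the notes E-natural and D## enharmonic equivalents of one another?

Yes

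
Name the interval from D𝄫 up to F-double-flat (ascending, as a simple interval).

The letter names run D→F, a span of 2 letter steps, so the interval is some kind of third.
Dbb to Fbb is 3 semitones. A major third is 4, so 3 makes it minor.

minor third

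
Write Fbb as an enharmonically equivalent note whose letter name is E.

Plain E sits 1 semitone above Fbb, so on the letter E the same pitch needs a flat: Eb.

Eb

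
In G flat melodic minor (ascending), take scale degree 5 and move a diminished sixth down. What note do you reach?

Scale degree 5 of Gb melodic minor (ascending) is Db.
A diminished sixth (7 semitones) below Db lands on the letter F, giving F#.

F#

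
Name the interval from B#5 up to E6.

The letter names run B→E, a span of 3 letter steps, so the interval is some kind of fourth.
B# to E is 4 semitones. A perfect fourth is 5, so 4 makes it diminished.

diminished fourth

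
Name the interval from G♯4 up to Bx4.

The letter names run G→B, a span of 2 letter steps, so the interval is some kind of third.
G# to B## is 5 semitones. A major third is 4, so 5 makes it augmented.

augmented third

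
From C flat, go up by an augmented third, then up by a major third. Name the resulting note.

G#

An augmented third up from Cb is E (letter E, 5 semitones up).
A major third up from E is G# (letter G, 4 semitones up).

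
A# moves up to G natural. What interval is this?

Counting letters A–B–C–D–E–F–G gives a seventh.
A#→G = 9 semitones, 2 narrower than the major seventh (11), so diminished.

diminished seventh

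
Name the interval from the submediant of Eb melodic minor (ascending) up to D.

The submediant of Eb melodic minor (ascending) is C.
C up to D: letters C→D make it a second; 2 semitones makes it major.

major second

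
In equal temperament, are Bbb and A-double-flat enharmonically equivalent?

Two spellings are enharmonically equivalent only if they share a pitch class.
Here Bbb → 9, Abb → 7; 7 ≠ 9, so they are not.

No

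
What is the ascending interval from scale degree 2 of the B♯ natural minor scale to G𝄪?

Scale degree 2 of B# natural minor is C##.
C## up to G##: letters C→G make it a fifth; 7 semitones makes it perfect.

perfect fifth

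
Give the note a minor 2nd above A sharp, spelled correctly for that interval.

A second above A lands on the letter B.
A minor second spans 1 semitone, so A# moves to pitch class 11. On the letter B that is B.

B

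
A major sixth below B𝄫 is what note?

Dbb

A sixth below B lands on the letter D.
A major sixth spans 9 semitones, so Bbb moves to pitch class 0. On the letter D that is Dbb.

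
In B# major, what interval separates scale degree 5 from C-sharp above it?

Scale degree 5 of B# major is F##.
F## up to C#: letters F→C make it a fifth; 6 semitones makes it diminished.

diminished fifth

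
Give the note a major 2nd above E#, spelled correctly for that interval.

F##

E up a major second is F#, so the target letter is F.
From E#, a major second is 2 semitones up: F##.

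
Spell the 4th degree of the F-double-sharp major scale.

B#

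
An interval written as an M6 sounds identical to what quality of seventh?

diminished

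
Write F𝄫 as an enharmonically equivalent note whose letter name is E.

Plain E sits 1 semitone above Fbb, so on the letter E the same pitch needs a flat: Eb.

Eb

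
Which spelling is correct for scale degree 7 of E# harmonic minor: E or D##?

D##

Each scale degree takes a distinct letter name. Degree 7 of a scale on E must use the letter D.
D## and E are enharmonically the same pitch, but only D## uses the letter D, so it is the correct spelling here.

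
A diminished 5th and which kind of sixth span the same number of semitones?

doubly diminished

A diminished fifth spans 6 semitones.
A sixth spanning 6 semitones is doubly diminished (the major sixth is 9).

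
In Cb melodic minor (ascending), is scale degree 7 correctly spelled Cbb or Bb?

Each scale degree takes a distinct letter name. Degree 7 of a scale on C must use the letter B.
Bb and Cbb are enharmonically the same pitch, but only Bb uses the letter B, so it is the correct spelling here.

Bb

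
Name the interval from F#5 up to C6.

diminished fifth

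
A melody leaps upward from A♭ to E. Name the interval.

Counting letters A–B–C–D–E gives a fifth.
Ab→E = 8 semitones, 1 wider than the perfect fifth (7), so augmented.

augmented fifth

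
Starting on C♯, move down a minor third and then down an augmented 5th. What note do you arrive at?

D

A minor third down from C# is A# (letter A, 3 semitones down).
An augmented fifth down from A# is D (letter D, 8 semitones down).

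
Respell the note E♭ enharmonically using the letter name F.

Eb is pitch class 3. The letter F alone is pitch class 5.
To reach pitch class 3 from F requires an offset of -2 semitones, i.e. double flat: Fbb.

Fbb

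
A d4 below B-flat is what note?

F#

A fourth below B lands on the letter F.
A diminished fourth spans 4 semitones, so Bb moves to pitch class 6. On the letter F that is F#.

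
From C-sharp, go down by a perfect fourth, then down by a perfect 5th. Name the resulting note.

C#

A perfect fourth down from C# is G# (letter G, 5 semitones down).
A perfect fifth down from G# is C# (letter C, 7 semitones down).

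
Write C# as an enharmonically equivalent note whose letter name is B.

C# is pitch class 1. The letter B alone is pitch class 11.
To reach pitch class 1 from B requires an offset of +2 semitones, i.e. double sharp: B##.

B##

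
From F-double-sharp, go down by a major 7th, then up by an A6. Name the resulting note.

E##

A major seventh down from F## is G# (letter G, 11 semitones down).
An augmented sixth up from G# is E## (letter E, 10 semitones up).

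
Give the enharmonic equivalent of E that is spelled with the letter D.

Plain D sits 2 semitones below E, so on the letter D the same pitch needs a double sharp: D##.

D##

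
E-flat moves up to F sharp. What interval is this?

augmented second

Counting letters E–F gives a second.
Eb→F# = 3 semitones, 1 wider than the major second (2), so augmented.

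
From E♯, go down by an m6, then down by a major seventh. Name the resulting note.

A#

A minor sixth down from E# is G## (letter G, 8 semitones down).
A major seventh down from G## is A# (letter A, 11 semitones down).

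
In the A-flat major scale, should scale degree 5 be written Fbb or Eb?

Each scale degree takes a distinct letter name. Degree 5 of a scale on A must use the letter E.
Eb and Fbb are enharmonically the same pitch, but only Eb uses the letter E, so it is the correct spelling here.

Eb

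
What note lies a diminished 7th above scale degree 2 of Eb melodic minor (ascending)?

Ebb

Scale degree 2 of Eb melodic minor (ascending) is F.
A diminished seventh (9 semitones) above F lands on the letter E, giving Ebb.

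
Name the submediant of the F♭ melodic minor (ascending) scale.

Degree 6 takes the letter 5 steps above F, which is D.
In melodic minor (ascending), degree 6 sits 9 semitones above the tonic. Fb + 9 semitones is pitch class 1, spelled on D as Db.

Db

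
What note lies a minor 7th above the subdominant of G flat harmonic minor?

The subdominant of Gb harmonic minor is Cb.
A minor seventh (10 semitones) above Cb lands on the letter B, giving Bbb.

Bbb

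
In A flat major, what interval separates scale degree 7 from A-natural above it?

Scale degree 7 of Ab major is G.
G up to A: letters G→A make it a second; 2 semitones makes it major.

major second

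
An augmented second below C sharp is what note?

Bb

A second below C lands on the letter B.
An augmented second spans 3 semitones, so C# moves to pitch class 10. On the letter B that is Bb.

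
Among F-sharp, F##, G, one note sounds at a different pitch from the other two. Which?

F#

In 12-tone equal temperament, enharmonic equivalents share a pitch class. F# is pitch class 6; F## is pitch class 7; G is pitch class 7.
F## and G share pitch class 7, while F# is pitch class 6.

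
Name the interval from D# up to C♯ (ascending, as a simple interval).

minor seventh

The letter names run D→C, a span of 6 letter steps, so the interval is some kind of seventh.
D# to C# is 10 semitones. A major seventh is 11, so 10 makes it minor.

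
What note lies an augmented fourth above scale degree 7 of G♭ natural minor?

Bb

Scale degree 7 of Gb natural minor is Fb.
An augmented fourth (6 semitones) above Fb lands on the letter B, giving Bb.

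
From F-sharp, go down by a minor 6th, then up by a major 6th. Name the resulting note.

A minor sixth down from F# is A# (letter A, 8 semitones down).
A major sixth up from A# is F## (letter F, 9 semitones up).

F##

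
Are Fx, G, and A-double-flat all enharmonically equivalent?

F## is pitch class 7; G is pitch class 7; Abb is pitch class 7.
All spellings map to pitch class 7, so they are enharmonically equivalent.

Yes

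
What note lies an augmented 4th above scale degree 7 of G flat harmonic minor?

Scale degree 7 of Gb harmonic minor is F.
An augmented fourth (6 semitones) above F lands on the letter B, giving B.

B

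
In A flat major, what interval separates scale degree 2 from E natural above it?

Scale degree 2 of Ab major is Bb.
Bb up to E: letters B→E make it a fourth; 6 semitones makes it augmented.

augmented fourth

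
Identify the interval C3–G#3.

augmented fifth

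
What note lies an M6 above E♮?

A sixth above E lands on the letter C.
A major sixth spans 9 semitones, so E moves to pitch class 1. On the letter C that is C#.

C#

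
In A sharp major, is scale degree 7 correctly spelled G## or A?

Each scale degree takes a distinct letter name. Degree 7 of a scale on A must use the letter G.
G## and A are enharmonically the same pitch, but only G## uses the letter G, so it is the correct spelling here.

G##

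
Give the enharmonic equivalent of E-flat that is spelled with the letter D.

Plain D sits 1 semitone below Eb, so on the letter D the same pitch needs a sharp: D#.

D#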